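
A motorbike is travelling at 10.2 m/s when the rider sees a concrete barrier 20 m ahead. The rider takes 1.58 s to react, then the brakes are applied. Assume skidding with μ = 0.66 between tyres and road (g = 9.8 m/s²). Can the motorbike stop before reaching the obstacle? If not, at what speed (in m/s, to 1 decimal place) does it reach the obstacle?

No — it strikes the obstacle at 7.3 m/s

a = μg = 0.66 × 9.8 = 6.468 m/s².
Reaction distance = 10.2000 × 1.58 = 16.116 m.
Braking distance needed to stop: v²/(2a) = 104.040 / 12.936 = 8.043 m, so total needed = 16.116 + 8.043 = 24.159 m > 20 m — it cannot stop.
Distance remaining when braking begins: 20 − 16.116 = 3.884 m.
v² = v₀² − 2a·d = 104.040 − 2 × 6.468 × 3.884 = 53.797 m²/s².
v = √53.797 = 7.335 m/s.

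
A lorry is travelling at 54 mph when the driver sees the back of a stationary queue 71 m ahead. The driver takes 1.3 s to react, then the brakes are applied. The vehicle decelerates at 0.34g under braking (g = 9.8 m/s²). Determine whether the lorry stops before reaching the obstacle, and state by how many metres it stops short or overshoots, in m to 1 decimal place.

54 mph × 0.44704 = 24.1402 m/s.
a = 0.34 × 9.8 = 3.332 m/s².
Reaction distance = 24.1402 × 1.3 = 31.382 m.
Braking distance = v²/(2a) = 582.749 / 6.664 = 87.447 m.
Total stopping distance = 31.382 + 87.447 = 118.829 m, vs 71 m available — it cannot stop in time and overshoots by 118.829 − 71 = 47.829 m.

No — it overshoots by 47.8 m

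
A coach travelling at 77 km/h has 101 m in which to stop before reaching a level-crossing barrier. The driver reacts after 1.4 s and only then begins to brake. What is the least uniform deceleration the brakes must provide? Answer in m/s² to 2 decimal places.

Required deceleration ≈ 3.22 m/s²

77 km/h ÷ 3.6 = 21.3889 m/s.
Distance covered during reaction = 21.3889 × 1.4 = 29.944 m.
Distance available for braking: 101 − 29.944 = 71.056 m.
v² = 2a·d ⇒ a = v²/(2d) = 21.3889² / (2 × 71.056) = 457.485 / 142.112 = 3.2192 m/s².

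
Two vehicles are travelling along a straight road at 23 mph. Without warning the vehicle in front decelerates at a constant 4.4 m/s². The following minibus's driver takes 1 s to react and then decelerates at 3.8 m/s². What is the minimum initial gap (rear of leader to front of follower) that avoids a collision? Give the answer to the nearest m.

Minimum gap ≈ 12 m

23 mph × 0.44704 = 10.2819 m/s.
Leader travels v²/(2a_L) = 105.717 / 8.800 = 12.013 m before stopping.
Follower covers v·t_r = 10.2819 × 1 = 10.282 m while reacting, then v²/(2a_F) = 105.717 / 7.600 = 13.910 m while braking, for a total of 10.282 + 13.910 = 24.192 m.
Since a_F ≤ a_L and the follower starts braking later, the follower is never slower than the leader, so the closest approach is when both have stopped.
Minimum gap = 24.192 − 12.013 = 12.179 m.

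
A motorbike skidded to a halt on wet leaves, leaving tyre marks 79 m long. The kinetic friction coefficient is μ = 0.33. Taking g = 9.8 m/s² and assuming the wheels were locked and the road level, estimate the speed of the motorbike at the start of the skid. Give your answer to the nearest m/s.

Deceleration a = μg = 0.33 × 9.8 = 3.234 m/s².
v = √(2a·d) = √(2 × 3.234 × 79) = √510.972 = 22.6047 m/s.

Initial speed ≈ 23 m/s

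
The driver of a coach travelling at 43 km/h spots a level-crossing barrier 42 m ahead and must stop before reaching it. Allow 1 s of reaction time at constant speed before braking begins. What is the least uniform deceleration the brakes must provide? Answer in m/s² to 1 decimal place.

Required deceleration ≈ 2.4 m/s²

43 km/h ÷ 3.6 = 11.9444 m/s.
Distance covered during reaction = 11.9444 × 1 = 11.944 m.
Distance available for braking: 42 − 11.944 = 30.056 m.
v² = 2a·d ⇒ a = v²/(2d) = 11.9444² / (2 × 30.056) = 142.669 / 60.112 = 2.3734 m/s².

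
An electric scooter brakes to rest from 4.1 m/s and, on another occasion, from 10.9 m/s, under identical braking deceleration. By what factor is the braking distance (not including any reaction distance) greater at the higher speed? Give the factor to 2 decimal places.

Braking distance d = v²/(2a), so with a fixed, d ∝ v².
Factor = (10.9/4.1)² = 2.6585² = 7.0676.

Factor ≈ 7.07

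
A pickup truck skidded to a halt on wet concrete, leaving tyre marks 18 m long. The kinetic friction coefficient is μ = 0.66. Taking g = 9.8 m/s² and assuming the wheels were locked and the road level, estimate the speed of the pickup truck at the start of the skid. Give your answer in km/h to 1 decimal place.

Deceleration a = μg = 0.66 × 9.8 = 6.468 m/s².
v = √(2a·d) = √(2 × 6.468 × 18) = √232.848 = 15.2594 m/s.
= 15.2594 × 3.6 = 54.934 km/h.

Initial speed ≈ 54.9 km/h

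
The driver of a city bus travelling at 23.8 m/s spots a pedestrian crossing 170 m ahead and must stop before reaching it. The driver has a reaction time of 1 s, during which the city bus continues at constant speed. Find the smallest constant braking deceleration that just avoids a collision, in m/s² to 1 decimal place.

Distance covered during reaction = 23.8000 × 1 = 23.800 m.
Distance available for braking: 170 − 23.800 = 146.200 m.
v² = 2a·d ⇒ a = v²/(2d) = 23.8000² / (2 × 146.200) = 566.440 / 292.400 = 1.9372 m/s².

Required deceleration ≈ 1.9 m/s²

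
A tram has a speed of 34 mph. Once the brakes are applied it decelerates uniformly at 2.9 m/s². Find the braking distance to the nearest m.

Braking distance ≈ 40 m

34 mph × 0.44704 = 15.1994 m/s.
Braking distance = v²/(2a) = 15.1994² / (2 × 2.900) = 231.022 / 5.800 = 39.831 m.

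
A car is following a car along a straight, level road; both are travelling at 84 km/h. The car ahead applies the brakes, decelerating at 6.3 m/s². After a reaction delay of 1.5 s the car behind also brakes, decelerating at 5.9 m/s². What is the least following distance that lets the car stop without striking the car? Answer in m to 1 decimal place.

84 km/h ÷ 3.6 = 23.3333 m/s.
Leader travels v²/(2a_L) = 544.443 / 12.600 = 43.210 m before stopping.
Follower covers v·t_r = 23.3333 × 1.5 = 35.000 m while reacting, then v²/(2a_F) = 544.443 / 11.800 = 46.139 m while braking, for a total of 35.000 + 46.139 = 81.139 m.
Since a_F ≤ a_L and the follower starts braking later, the follower is never slower than the leader, so the closest approach is when both have stopped.
Minimum gap = 81.139 − 43.210 = 37.929 m.

Minimum gap ≈ 37.9 m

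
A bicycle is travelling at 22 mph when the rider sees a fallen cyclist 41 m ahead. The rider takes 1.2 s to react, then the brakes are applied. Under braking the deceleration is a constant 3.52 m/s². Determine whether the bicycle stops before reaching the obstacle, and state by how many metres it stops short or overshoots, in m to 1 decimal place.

22 mph × 0.44704 = 9.8349 m/s.
Reaction distance = 9.8349 × 1.2 = 11.802 m.
Braking distance = v²/(2a) = 96.725 / 7.040 = 13.739 m.
Total stopping distance = 11.802 + 13.739 = 25.541 m, vs 41 m available — it stops with 41 − 25.541 = 15.459 m to spare.

Yes — it stops 15.5 m short of the obstacle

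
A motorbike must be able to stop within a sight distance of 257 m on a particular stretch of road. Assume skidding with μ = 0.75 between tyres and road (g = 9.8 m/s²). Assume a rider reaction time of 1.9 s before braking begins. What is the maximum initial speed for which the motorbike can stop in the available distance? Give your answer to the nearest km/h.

a = μg = 0.75 × 9.8 = 7.350 m/s².
Stopping distance: v·t_r + v²/(2a) = 257 with t_r = 1.9 s and a = 7.350 m/s².
So v² + 27.930 v − 3777.90 = 0.
Positive root: v = −a·t_r + √((a·t_r)² + 2a·d) = −13.965 + √(195.021 + 3777.90) = 49.0661 m/s.
49.0661 m/s × 3.6 = 176.638 km/h.

Maximum speed ≈ 177 km/h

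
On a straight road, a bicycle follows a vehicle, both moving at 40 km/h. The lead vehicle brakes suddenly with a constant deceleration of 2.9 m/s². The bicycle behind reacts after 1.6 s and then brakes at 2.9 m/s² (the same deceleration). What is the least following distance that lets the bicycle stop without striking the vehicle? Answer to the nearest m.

40 km/h ÷ 3.6 = 11.1111 m/s.
Leader travels v²/(2a_L) = 123.457 / 5.800 = 21.286 m before stopping.
Follower covers v·t_r = 11.1111 × 1.6 = 17.778 m while reacting, then v²/(2a_F) = 123.457 / 5.800 = 21.286 m while braking, for a total of 17.778 + 21.286 = 39.064 m.
Since a_F ≤ a_L and the follower starts braking later, the follower is never slower than the leader, so the closest approach is when both have stopped.
Minimum gap = 39.064 − 21.286 = 17.778 m.

Minimum gap ≈ 18 m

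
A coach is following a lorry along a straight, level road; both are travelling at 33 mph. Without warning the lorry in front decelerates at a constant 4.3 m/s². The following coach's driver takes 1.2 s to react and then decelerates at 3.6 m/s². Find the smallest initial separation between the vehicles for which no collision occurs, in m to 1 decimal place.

Minimum gap ≈ 22.6 m

33 mph × 0.44704 = 14.7523 m/s.
Leader travels v²/(2a_L) = 217.630 / 8.600 = 25.306 m before stopping.
Follower covers v·t_r = 14.7523 × 1.2 = 17.703 m while reacting, then v²/(2a_F) = 217.630 / 7.200 = 30.226 m while braking, for a total of 17.703 + 30.226 = 47.929 m.
Since a_F ≤ a_L and the follower starts braking later, the follower is never slower than the leader, so the closest approach is when both have stopped.
Minimum gap = 47.929 − 25.306 = 22.623 m.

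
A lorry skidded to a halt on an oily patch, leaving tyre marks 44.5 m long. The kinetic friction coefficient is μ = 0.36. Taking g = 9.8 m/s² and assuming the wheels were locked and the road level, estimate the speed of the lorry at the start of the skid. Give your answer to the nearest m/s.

Initial speed ≈ 18 m/s

Deceleration a = μg = 0.36 × 9.8 = 3.528 m/s².
v = √(2a·d) = √(2 × 3.528 × 44.5) = √313.992 = 17.7198 m/s.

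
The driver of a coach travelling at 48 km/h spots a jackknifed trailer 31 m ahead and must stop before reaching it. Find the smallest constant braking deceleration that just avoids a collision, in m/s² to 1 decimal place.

Required deceleration ≈ 2.9 m/s²

48 km/h ÷ 3.6 = 13.3333 m/s.
v² = 2a·d ⇒ a = v²/(2d) = 13.3333² / (2 × 31.000) = 177.777 / 62.000 = 2.8674 m/s².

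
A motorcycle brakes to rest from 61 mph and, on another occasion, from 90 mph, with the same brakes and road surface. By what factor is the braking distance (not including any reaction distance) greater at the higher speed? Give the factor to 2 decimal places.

Factor ≈ 2.18

Braking distance d = v²/(2a), so with a fixed, d ∝ v².
Factor = (90/61)² = 1.4754² = 2.1768.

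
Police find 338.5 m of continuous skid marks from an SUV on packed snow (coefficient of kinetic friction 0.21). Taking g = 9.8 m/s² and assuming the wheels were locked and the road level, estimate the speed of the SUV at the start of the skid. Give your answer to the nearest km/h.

Deceleration a = μg = 0.21 × 9.8 = 2.058 m/s².
v = √(2a·d) = √(2 × 2.058 × 338.5) = √1393.266 = 37.3265 m/s.
= 37.3265 × 3.6 = 134.375 km/h.

Initial speed ≈ 134 km/h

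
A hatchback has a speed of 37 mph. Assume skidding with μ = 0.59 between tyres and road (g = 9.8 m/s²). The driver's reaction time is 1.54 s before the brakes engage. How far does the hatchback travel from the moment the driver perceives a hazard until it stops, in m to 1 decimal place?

Total stopping distance ≈ 49.1 m

37 mph × 0.44704 = 16.5405 m/s.
a = μg = 0.59 × 9.8 = 5.782 m/s².
Reaction distance = v·t_r = 16.5405 × 1.54 = 25.472 m.
Braking distance = v²/(2a) = 16.5405² / (2 × 5.782) = 273.588 / 11.564 = 23.659 m.
Total = 25.472 + 23.659 = 49.131 m.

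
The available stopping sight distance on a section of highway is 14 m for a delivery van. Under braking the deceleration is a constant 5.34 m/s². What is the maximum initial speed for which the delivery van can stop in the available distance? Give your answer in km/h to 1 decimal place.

Maximum speed ≈ 44.0 km/h

v²/(2a) = d ⇒ v = √(2 × 5.340 × 14) = √149.52 = 12.2278 m/s.
12.2278 m/s × 3.6 = 44.020 km/h.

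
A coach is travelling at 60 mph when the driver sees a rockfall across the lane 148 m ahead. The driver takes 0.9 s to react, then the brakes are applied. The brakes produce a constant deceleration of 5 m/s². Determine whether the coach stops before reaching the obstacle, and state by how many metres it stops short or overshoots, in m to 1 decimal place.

Yes — it stops 51.9 m short of the obstacle

60 mph × 0.44704 = 26.8224 m/s.
Reaction distance = 26.8224 × 0.9 = 24.140 m.
Braking distance = v²/(2a) = 719.441 / 10.000 = 71.944 m.
Total stopping distance = 24.140 + 71.944 = 96.084 m, vs 148 m available — it stops with 148 − 96.084 = 51.916 m to spare.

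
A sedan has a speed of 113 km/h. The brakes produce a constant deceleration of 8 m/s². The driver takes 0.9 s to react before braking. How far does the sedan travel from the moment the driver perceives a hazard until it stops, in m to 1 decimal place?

Total stopping distance ≈ 89.8 m

113 km/h ÷ 3.6 = 31.3889 m/s.
Reaction distance = v·t_r = 31.3889 × 0.9 = 28.250 m.
Braking distance = v²/(2a) = 31.3889² / (2 × 8.000) = 985.263 / 16.000 = 61.579 m.
Total = 28.250 + 61.579 = 89.829 m.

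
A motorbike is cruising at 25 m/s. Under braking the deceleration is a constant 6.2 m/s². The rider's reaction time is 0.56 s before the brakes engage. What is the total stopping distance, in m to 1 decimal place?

Reaction distance = v·t_r = 25.0000 × 0.56 = 14.000 m.
Braking distance = v²/(2a) = 25.0000² / (2 × 6.200) = 625.000 / 12.400 = 50.403 m.
Total = 14.000 + 50.403 = 64.403 m.

Total stopping distance ≈ 64.4 m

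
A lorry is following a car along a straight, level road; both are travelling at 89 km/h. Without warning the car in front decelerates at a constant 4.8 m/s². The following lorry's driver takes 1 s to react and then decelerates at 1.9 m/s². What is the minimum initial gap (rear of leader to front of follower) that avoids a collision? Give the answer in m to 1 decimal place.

Minimum gap ≈ 121.9 m

89 km/h ÷ 3.6 = 24.7222 m/s.
Leader travels v²/(2a_L) = 611.187 / 9.600 = 63.665 m before stopping.
Follower covers v·t_r = 24.7222 × 1 = 24.722 m while reacting, then v²/(2a_F) = 611.187 / 3.800 = 160.839 m while braking, for a total of 24.722 + 160.839 = 185.561 m.
Since a_F ≤ a_L and the follower starts braking later, the follower is never slower than the leader, so the closest approach is when both have stopped.
Minimum gap = 185.561 − 63.665 = 121.896 m.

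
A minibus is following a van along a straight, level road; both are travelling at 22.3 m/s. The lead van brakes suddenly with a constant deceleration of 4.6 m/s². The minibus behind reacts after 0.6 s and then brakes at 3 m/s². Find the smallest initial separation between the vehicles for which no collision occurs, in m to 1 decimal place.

Minimum gap ≈ 42.2 m

Leader travels v²/(2a_L) = 497.290 / 9.200 = 54.053 m before stopping.
Follower covers v·t_r = 22.3000 × 0.6 = 13.380 m while reacting, then v²/(2a_F) = 497.290 / 6.000 = 82.882 m while braking, for a total of 13.380 + 82.882 = 96.262 m.
Since a_F ≤ a_L and the follower starts braking later, the follower is never slower than the leader, so the closest approach is when both have stopped.
Minimum gap = 96.262 − 54.053 = 42.209 m.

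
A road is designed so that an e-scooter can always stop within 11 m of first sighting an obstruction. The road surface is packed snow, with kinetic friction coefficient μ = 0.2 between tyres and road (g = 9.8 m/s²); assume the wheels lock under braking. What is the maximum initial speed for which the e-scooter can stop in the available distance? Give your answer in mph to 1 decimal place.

Maximum speed ≈ 14.7 mph

a = μg = 0.2 × 9.8 = 1.960 m/s².
v²/(2a) = d ⇒ v = √(2 × 1.960 × 11) = √43.12 = 6.5666 m/s.
6.5666 m/s ÷ 0.44704 = 14.689 mph.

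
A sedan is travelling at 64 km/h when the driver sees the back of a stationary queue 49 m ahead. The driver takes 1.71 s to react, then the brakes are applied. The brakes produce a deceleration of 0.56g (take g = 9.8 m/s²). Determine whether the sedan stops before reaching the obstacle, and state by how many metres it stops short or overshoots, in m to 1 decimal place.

No — it overshoots by 10.2 m

64 km/h ÷ 3.6 = 17.7778 m/s.
a = 0.56 × 9.8 = 5.488 m/s².
Reaction distance = 17.7778 × 1.71 = 30.400 m.
Braking distance = v²/(2a) = 316.050 / 10.976 = 28.795 m.
Total stopping distance = 30.400 + 28.795 = 59.195 m, vs 49 m available — it cannot stop in time and overshoots by 59.195 − 49 = 10.195 m.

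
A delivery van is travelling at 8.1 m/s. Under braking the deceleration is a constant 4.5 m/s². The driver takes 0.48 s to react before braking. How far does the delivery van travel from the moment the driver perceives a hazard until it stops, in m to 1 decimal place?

Reaction distance = v·t_r = 8.1000 × 0.48 = 3.888 m.
Braking distance = v²/(2a) = 8.1000² / (2 × 4.500) = 65.610 / 9.000 = 7.290 m.
Total = 3.888 + 7.290 = 11.178 m.

Total stopping distance ≈ 11.2 m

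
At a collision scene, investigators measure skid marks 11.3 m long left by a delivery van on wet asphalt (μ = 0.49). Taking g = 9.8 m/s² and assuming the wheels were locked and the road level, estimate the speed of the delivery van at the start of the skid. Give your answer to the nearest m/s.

Initial speed ≈ 10 m/s

Deceleration a = μg = 0.49 × 9.8 = 4.802 m/s².
v = √(2a·d) = √(2 × 4.802 × 11.3) = √108.525 = 10.4175 m/s.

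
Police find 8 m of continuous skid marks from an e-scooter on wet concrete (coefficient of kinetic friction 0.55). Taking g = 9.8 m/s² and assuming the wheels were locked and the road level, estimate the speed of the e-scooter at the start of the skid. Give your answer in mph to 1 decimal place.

Initial speed ≈ 20.8 mph

Deceleration a = μg = 0.55 × 9.8 = 5.390 m/s².
v = √(2a·d) = √(2 × 5.390 × 8) = √86.240 = 9.2865 m/s.
= 9.2865 ÷ 0.44704 = 20.773 mph.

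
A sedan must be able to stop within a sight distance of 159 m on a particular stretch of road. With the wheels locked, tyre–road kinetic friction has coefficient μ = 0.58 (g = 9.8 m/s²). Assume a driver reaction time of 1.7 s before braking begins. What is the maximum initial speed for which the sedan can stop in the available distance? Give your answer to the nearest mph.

Maximum speed ≈ 76 mph

a = μg = 0.58 × 9.8 = 5.684 m/s².
Stopping distance: v·t_r + v²/(2a) = 159 with t_r = 1.7 s and a = 5.684 m/s².
So v² + 19.326 v − 1807.51 = 0.
Positive root: v = −a·t_r + √((a·t_r)² + 2a·d) = −9.663 + √(93.374 + 1807.51) = 33.9361 m/s.
33.9361 m/s ÷ 0.44704 = 75.913 mph.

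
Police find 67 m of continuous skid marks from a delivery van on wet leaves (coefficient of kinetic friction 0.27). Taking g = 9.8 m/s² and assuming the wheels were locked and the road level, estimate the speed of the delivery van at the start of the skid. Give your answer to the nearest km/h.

Initial speed ≈ 68 km/h

Deceleration a = μg = 0.27 × 9.8 = 2.646 m/s².
v = √(2a·d) = √(2 × 2.646 × 67) = √354.564 = 18.8299 m/s.
= 18.8299 × 3.6 = 67.788 km/h.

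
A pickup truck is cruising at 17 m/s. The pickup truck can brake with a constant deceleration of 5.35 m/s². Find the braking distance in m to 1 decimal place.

Braking distance = v²/(2a) = 17.0000² / (2 × 5.350) = 289.000 / 10.700 = 27.009 m.

Braking distance ≈ 27.0 m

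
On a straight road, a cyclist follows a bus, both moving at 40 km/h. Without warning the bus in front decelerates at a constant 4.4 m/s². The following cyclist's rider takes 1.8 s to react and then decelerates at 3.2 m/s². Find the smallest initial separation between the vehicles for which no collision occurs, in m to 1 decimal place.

40 km/h ÷ 3.6 = 11.1111 m/s.
Leader travels v²/(2a_L) = 123.457 / 8.800 = 14.029 m before stopping.
Follower covers v·t_r = 11.1111 × 1.8 = 20.000 m while reacting, then v²/(2a_F) = 123.457 / 6.400 = 19.290 m while braking, for a total of 20.000 + 19.290 = 39.290 m.
Since a_F ≤ a_L and the follower starts braking later, the follower is never slower than the leader, so the closest approach is when both have stopped.
Minimum gap = 39.290 − 14.029 = 25.261 m.

Minimum gap ≈ 25.3 m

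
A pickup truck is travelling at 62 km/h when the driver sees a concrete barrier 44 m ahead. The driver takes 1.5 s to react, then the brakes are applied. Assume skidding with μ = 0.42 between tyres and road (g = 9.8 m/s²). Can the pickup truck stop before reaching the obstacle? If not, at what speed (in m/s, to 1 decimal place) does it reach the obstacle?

No — it strikes the obstacle at 12.1 m/s

62 km/h ÷ 3.6 = 17.2222 m/s.
a = μg = 0.42 × 9.8 = 4.116 m/s².
Reaction distance = 17.2222 × 1.5 = 25.833 m.
Braking distance needed to stop: v²/(2a) = 296.604 / 8.232 = 36.031 m, so total needed = 25.833 + 36.031 = 61.864 m > 44 m — it cannot stop.
Distance remaining when braking begins: 44 − 25.833 = 18.167 m.
v² = v₀² − 2a·d = 296.604 − 2 × 4.116 × 18.167 = 147.053 m²/s².
v = √147.053 = 12.127 m/s.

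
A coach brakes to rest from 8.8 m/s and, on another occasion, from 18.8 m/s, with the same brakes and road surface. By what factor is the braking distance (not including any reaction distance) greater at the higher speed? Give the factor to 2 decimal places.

Factor ≈ 4.56

Braking distance d = v²/(2a), so with a fixed, d ∝ v².
Factor = (18.8/8.8)² = 2.1364² = 4.5642.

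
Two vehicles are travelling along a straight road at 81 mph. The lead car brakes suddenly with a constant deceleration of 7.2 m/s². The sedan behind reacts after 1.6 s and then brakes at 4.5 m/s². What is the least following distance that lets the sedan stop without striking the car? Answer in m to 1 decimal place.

Minimum gap ≈ 112.6 m

81 mph × 0.44704 = 36.2102 m/s.
Leader travels v²/(2a_L) = 1311.179 / 14.400 = 91.054 m before stopping.
Follower covers v·t_r = 36.2102 × 1.6 = 57.936 m while reacting, then v²/(2a_F) = 1311.179 / 9.000 = 145.687 m while braking, for a total of 57.936 + 145.687 = 203.623 m.
Since a_F ≤ a_L and the follower starts braking later, the follower is never slower than the leader, so the closest approach is when both have stopped.
Minimum gap = 203.623 − 91.054 = 112.569 m.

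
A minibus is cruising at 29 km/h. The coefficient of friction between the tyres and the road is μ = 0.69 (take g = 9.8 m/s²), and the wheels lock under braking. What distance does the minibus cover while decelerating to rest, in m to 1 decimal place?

29 km/h ÷ 3.6 = 8.0556 m/s.
a = μg = 0.69 × 9.8 = 6.762 m/s².
Braking distance = v²/(2a) = 8.0556² / (2 × 6.762) = 64.893 / 13.524 = 4.798 m.

Braking distance ≈ 4.8 m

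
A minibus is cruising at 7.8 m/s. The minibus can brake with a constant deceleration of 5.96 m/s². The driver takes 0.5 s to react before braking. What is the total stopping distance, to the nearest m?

Reaction distance = v·t_r = 7.8000 × 0.5 = 3.900 m.
Braking distance = v²/(2a) = 7.8000² / (2 × 5.960) = 60.840 / 11.920 = 5.104 m.
Total = 3.900 + 5.104 = 9.004 m.

Total stopping distance ≈ 9 m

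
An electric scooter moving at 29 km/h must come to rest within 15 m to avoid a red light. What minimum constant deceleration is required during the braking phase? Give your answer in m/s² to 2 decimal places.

29 km/h ÷ 3.6 = 8.0556 m/s.
v² = 2a·d ⇒ a = v²/(2d) = 8.0556² / (2 × 15.000) = 64.893 / 30.000 = 2.1631 m/s².

Required deceleration ≈ 2.16 m/s²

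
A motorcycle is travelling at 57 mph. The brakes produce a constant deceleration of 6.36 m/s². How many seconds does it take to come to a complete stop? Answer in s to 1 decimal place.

Braking time ≈ 4.0 s

57 mph × 0.44704 = 25.4813 m/s.
Braking time = v/a = 25.4813 / 6.360 = 4.006 s.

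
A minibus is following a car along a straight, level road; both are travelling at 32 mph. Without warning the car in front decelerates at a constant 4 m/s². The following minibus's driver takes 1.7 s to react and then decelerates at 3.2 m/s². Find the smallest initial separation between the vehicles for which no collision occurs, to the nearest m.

Minimum gap ≈ 31 m

32 mph × 0.44704 = 14.3053 m/s.
Leader travels v²/(2a_L) = 204.642 / 8.000 = 25.580 m before stopping.
Follower covers v·t_r = 14.3053 × 1.7 = 24.319 m while reacting, then v²/(2a_F) = 204.642 / 6.400 = 31.975 m while braking, for a total of 24.319 + 31.975 = 56.294 m.
Since a_F ≤ a_L and the follower starts braking later, the follower is never slower than the leader, so the closest approach is when both have stopped.
Minimum gap = 56.294 − 25.580 = 30.714 m.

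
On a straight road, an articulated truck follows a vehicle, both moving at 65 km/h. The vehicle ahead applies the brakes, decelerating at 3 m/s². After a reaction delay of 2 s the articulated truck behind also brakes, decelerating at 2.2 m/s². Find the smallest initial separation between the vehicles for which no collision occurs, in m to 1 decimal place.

65 km/h ÷ 3.6 = 18.0556 m/s.
Leader travels v²/(2a_L) = 326.005 / 6.000 = 54.334 m before stopping.
Follower covers v·t_r = 18.0556 × 2 = 36.111 m while reacting, then v²/(2a_F) = 326.005 / 4.400 = 74.092 m while braking, for a total of 36.111 + 74.092 = 110.203 m.
Since a_F ≤ a_L and the follower starts braking later, the follower is never slower than the leader, so the closest approach is when both have stopped.
Minimum gap = 110.203 − 54.334 = 55.869 m.

Minimum gap ≈ 55.9 m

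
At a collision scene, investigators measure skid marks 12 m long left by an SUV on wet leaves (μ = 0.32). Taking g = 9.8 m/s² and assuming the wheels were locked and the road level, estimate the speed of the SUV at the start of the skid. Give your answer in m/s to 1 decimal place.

Deceleration a = μg = 0.32 × 9.8 = 3.136 m/s².
v = √(2a·d) = √(2 × 3.136 × 12) = √75.264 = 8.6755 m/s.

Initial speed ≈ 8.7 m/s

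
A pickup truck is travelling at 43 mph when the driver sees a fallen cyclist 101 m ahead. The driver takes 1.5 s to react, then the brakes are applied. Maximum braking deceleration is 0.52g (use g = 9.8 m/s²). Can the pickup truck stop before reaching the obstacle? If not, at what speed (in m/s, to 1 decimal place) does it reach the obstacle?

Yes — it stops about 35.9 m short of the obstacle, so it never reaches it

43 mph × 0.44704 = 19.2227 m/s.
a = 0.52 × 9.8 = 5.096 m/s².
Reaction distance = 19.2227 × 1.5 = 28.834 m.
Braking distance = v²/(2a) = 369.512 / 10.192 = 36.255 m.
Total stopping distance = 28.834 + 36.255 = 65.089 m, vs 101 m available — it stops with 101 − 65.089 = 35.911 m to spare.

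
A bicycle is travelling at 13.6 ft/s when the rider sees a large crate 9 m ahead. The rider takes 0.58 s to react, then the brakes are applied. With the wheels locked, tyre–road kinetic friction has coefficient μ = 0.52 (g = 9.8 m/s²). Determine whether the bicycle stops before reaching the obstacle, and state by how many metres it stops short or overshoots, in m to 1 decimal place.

Yes — it stops 4.9 m short of the obstacle

13.6 ft/s × 0.3048 = 4.1453 m/s.
a = μg = 0.52 × 9.8 = 5.096 m/s².
Reaction distance = 4.1453 × 0.58 = 2.404 m.
Braking distance = v²/(2a) = 17.184 / 10.192 = 1.686 m.
Total stopping distance = 2.404 + 1.686 = 4.090 m, vs 9 m available — it stops with 9 − 4.090 = 4.910 m to spare.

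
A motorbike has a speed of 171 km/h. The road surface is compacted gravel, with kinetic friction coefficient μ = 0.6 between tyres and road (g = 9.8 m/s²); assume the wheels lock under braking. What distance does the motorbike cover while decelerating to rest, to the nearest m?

Braking distance ≈ 192 m

171 km/h ÷ 3.6 = 47.5000 m/s.
a = μg = 0.6 × 9.8 = 5.880 m/s².
Braking distance = v²/(2a) = 47.5000² / (2 × 5.880) = 2256.250 / 11.760 = 191.858 m.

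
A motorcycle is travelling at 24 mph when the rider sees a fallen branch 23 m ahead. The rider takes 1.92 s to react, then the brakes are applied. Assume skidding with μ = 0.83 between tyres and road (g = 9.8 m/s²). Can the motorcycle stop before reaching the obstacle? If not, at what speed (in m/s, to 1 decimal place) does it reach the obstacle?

24 mph × 0.44704 = 10.7290 m/s.
a = μg = 0.83 × 9.8 = 8.134 m/s².
Reaction distance = 10.7290 × 1.92 = 20.600 m.
Braking distance needed to stop: v²/(2a) = 115.111 / 16.268 = 7.076 m, so total needed = 20.600 + 7.076 = 27.676 m > 23 m — it cannot stop.
Distance remaining when braking begins: 23 − 20.600 = 2.400 m.
v² = v₀² − 2a·d = 115.111 − 2 × 8.134 × 2.400 = 76.068 m²/s².
v = √76.068 = 8.722 m/s.

No — it strikes the obstacle at 8.7 m/s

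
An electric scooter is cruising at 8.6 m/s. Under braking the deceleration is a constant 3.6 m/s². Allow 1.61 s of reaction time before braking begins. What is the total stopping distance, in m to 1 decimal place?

Total stopping distance ≈ 24.1 m

Reaction distance = v·t_r = 8.6000 × 1.61 = 13.846 m.
Braking distance = v²/(2a) = 8.6000² / (2 × 3.600) = 73.960 / 7.200 = 10.272 m.
Total = 13.846 + 10.272 = 24.118 m.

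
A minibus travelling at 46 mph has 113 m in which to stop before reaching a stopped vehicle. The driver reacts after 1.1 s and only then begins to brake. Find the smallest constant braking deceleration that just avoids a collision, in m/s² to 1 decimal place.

Required deceleration ≈ 2.3 m/s²

46 mph × 0.44704 = 20.5638 m/s.
Distance covered during reaction = 20.5638 × 1.1 = 22.620 m.
Distance available for braking: 113 − 22.620 = 90.380 m.
v² = 2a·d ⇒ a = v²/(2d) = 20.5638² / (2 × 90.380) = 422.870 / 180.760 = 2.3394 m/s².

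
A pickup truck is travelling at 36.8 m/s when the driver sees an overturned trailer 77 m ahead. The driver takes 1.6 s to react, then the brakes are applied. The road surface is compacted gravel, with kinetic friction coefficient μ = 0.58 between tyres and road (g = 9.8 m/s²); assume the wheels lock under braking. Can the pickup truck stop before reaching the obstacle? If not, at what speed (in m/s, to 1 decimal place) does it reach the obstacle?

No — it strikes the obstacle at 33.9 m/s

a = μg = 0.58 × 9.8 = 5.684 m/s².
Reaction distance = 36.8000 × 1.6 = 58.880 m.
Braking distance needed to stop: v²/(2a) = 1354.240 / 11.368 = 119.127 m, so total needed = 58.880 + 119.127 = 178.007 m > 77 m — it cannot stop.
Distance remaining when braking begins: 77 − 58.880 = 18.120 m.
v² = v₀² − 2a·d = 1354.240 − 2 × 5.684 × 18.120 = 1148.252 m²/s².
v = √1148.252 = 33.886 m/s.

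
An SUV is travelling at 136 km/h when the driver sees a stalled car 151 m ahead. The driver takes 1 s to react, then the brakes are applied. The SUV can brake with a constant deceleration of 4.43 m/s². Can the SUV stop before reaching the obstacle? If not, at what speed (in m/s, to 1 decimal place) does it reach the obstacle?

No — it strikes the obstacle at 20.6 m/s

136 km/h ÷ 3.6 = 37.7778 m/s.
Reaction distance = 37.7778 × 1 = 37.778 m.
Braking distance needed to stop: v²/(2a) = 1427.162 / 8.860 = 161.079 m, so total needed = 37.778 + 161.079 = 198.857 m > 151 m — it cannot stop.
Distance remaining when braking begins: 151 − 37.778 = 113.222 m.
v² = v₀² − 2a·d = 1427.162 − 2 × 4.430 × 113.222 = 424.015 m²/s².
v = √424.015 = 20.592 m/s.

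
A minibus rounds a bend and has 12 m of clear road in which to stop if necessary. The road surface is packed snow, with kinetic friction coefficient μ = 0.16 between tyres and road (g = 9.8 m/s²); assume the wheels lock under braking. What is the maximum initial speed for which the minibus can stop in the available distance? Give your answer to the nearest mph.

a = μg = 0.16 × 9.8 = 1.568 m/s².
v²/(2a) = d ⇒ v = √(2 × 1.568 × 12) = √37.63 = 6.1343 m/s.
6.1343 m/s ÷ 0.44704 = 13.722 mph.

Maximum speed ≈ 14 mph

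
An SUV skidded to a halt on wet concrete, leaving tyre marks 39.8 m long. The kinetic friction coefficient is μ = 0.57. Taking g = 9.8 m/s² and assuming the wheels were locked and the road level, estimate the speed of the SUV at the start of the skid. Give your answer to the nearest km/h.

Initial speed ≈ 76 km/h

Deceleration a = μg = 0.57 × 9.8 = 5.586 m/s².
v = √(2a·d) = √(2 × 5.586 × 39.8) = √444.646 = 21.0866 m/s.
= 21.0866 × 3.6 = 75.912 km/h.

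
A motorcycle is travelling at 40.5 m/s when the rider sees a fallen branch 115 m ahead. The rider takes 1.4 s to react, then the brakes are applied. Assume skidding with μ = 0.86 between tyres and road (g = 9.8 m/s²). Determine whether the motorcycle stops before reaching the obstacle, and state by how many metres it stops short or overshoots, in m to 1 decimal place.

a = μg = 0.86 × 9.8 = 8.428 m/s².
Reaction distance = 40.5000 × 1.4 = 56.700 m.
Braking distance = v²/(2a) = 1640.250 / 16.856 = 97.310 m.
Total stopping distance = 56.700 + 97.310 = 154.010 m, vs 115 m available — it cannot stop in time and overshoots by 154.010 − 115 = 39.010 m.

No — it overshoots by 39.0 m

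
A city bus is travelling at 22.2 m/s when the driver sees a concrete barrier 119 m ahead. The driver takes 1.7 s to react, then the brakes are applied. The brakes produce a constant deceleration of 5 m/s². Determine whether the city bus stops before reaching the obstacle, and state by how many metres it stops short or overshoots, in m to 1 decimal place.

Yes — it stops 32.0 m short of the obstacle

Reaction distance = 22.2000 × 1.7 = 37.740 m.
Braking distance = v²/(2a) = 492.840 / 10.000 = 49.284 m.
Total stopping distance = 37.740 + 49.284 = 87.024 m, vs 119 m available — it stops with 119 − 87.024 = 31.976 m to spare.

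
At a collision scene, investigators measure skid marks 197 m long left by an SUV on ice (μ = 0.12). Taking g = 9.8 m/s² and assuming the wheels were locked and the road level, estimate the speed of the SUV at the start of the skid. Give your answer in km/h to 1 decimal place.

Initial speed ≈ 77.5 km/h

Deceleration a = μg = 0.12 × 9.8 = 1.176 m/s².
v = √(2a·d) = √(2 × 1.176 × 197) = √463.344 = 21.5254 m/s.
= 21.5254 × 3.6 = 77.491 km/h.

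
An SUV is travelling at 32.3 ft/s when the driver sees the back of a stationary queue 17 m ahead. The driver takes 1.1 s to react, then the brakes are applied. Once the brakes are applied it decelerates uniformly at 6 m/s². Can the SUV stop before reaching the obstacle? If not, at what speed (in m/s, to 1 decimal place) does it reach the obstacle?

32.3 ft/s × 0.3048 = 9.8450 m/s.
Reaction distance = 9.8450 × 1.1 = 10.830 m.
Braking distance needed to stop: v²/(2a) = 96.924 / 12.000 = 8.077 m, so total needed = 10.830 + 8.077 = 18.907 m > 17 m — it cannot stop.
Distance remaining when braking begins: 17 − 10.830 = 6.170 m.
v² = v₀² − 2a·d = 96.924 − 2 × 6.000 × 6.170 = 22.884 m²/s².
v = √22.884 = 4.784 m/s.

No — it strikes the obstacle at 4.8 m/s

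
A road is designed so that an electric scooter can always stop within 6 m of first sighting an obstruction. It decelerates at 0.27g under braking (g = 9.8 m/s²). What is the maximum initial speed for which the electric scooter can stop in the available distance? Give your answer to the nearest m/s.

a = 0.27 × 9.8 = 2.646 m/s².
v²/(2a) = d ⇒ v = √(2 × 2.646 × 6) = √31.75 = 5.6347 m/s.

Maximum speed ≈ 6 m/s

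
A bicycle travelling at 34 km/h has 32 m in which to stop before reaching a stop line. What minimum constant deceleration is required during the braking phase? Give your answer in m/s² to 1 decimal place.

Required deceleration ≈ 1.4 m/s²

34 km/h ÷ 3.6 = 9.4444 m/s.
v² = 2a·d ⇒ a = v²/(2d) = 9.4444² / (2 × 32.000) = 89.197 / 64.000 = 1.3937 m/s².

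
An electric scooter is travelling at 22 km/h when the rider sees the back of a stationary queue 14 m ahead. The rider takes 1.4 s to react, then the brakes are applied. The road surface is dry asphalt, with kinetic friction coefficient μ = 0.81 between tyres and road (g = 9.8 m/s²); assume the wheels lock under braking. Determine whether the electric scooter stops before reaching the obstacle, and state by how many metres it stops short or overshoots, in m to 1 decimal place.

Yes — it stops 3.1 m short of the obstacle

22 km/h ÷ 3.6 = 6.1111 m/s.
a = μg = 0.81 × 9.8 = 7.938 m/s².
Reaction distance = 6.1111 × 1.4 = 8.556 m.
Braking distance = v²/(2a) = 37.346 / 15.876 = 2.352 m.
Total stopping distance = 8.556 + 2.352 = 10.908 m, vs 14 m available — it stops with 14 − 10.908 = 3.092 m to spare.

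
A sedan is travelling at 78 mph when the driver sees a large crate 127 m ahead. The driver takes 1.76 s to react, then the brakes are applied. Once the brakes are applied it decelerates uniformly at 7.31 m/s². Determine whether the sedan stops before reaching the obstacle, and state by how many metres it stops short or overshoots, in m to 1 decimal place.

No — it overshoots by 17.5 m

78 mph × 0.44704 = 34.8691 m/s.
Reaction distance = 34.8691 × 1.76 = 61.370 m.
Braking distance = v²/(2a) = 1215.854 / 14.620 = 83.164 m.
Total stopping distance = 61.370 + 83.164 = 144.534 m, vs 127 m available — it cannot stop in time and overshoots by 144.534 − 127 = 17.534 m.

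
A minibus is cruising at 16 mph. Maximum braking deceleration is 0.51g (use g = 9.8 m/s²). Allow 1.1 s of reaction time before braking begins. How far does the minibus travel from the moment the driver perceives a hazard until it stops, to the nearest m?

16 mph × 0.44704 = 7.1526 m/s.
a = 0.51 × 9.8 = 4.998 m/s².
Reaction distance = v·t_r = 7.1526 × 1.1 = 7.868 m.
Braking distance = v²/(2a) = 7.1526² / (2 × 4.998) = 51.160 / 9.996 = 5.118 m.
Total = 7.868 + 5.118 = 12.986 m.

Total stopping distance ≈ 13 m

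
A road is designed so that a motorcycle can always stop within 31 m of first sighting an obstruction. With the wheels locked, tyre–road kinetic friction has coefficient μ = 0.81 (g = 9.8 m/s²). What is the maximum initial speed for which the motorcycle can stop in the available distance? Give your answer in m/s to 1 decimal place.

a = μg = 0.81 × 9.8 = 7.938 m/s².
v²/(2a) = d ⇒ v = √(2 × 7.938 × 31) = √492.16 = 22.1847 m/s.

Maximum speed ≈ 22.2 m/s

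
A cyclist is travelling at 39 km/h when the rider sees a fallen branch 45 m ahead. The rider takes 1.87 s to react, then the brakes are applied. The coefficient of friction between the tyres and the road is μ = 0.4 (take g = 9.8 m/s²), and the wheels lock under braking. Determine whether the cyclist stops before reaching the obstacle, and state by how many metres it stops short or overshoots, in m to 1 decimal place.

Yes — it stops 9.8 m short of the obstacle

39 km/h ÷ 3.6 = 10.8333 m/s.
a = μg = 0.4 × 9.8 = 3.920 m/s².
Reaction distance = 10.8333 × 1.87 = 20.258 m.
Braking distance = v²/(2a) = 117.360 / 7.840 = 14.969 m.
Total stopping distance = 20.258 + 14.969 = 35.227 m, vs 45 m available — it stops with 45 − 35.227 = 9.773 m to spare.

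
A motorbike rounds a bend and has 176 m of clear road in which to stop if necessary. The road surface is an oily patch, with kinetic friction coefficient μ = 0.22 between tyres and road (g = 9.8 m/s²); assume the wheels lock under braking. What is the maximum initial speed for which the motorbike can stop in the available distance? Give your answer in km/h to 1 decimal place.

Maximum speed ≈ 99.2 km/h

a = μg = 0.22 × 9.8 = 2.156 m/s².
v²/(2a) = d ⇒ v = √(2 × 2.156 × 176) = √758.91 = 27.5483 m/s.
27.5483 m/s × 3.6 = 99.174 km/h.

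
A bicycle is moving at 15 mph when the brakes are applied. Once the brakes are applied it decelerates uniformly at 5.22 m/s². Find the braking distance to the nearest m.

Braking distance ≈ 4 m

15 mph × 0.44704 = 6.7056 m/s.
Braking distance = v²/(2a) = 6.7056² / (2 × 5.220) = 44.965 / 10.440 = 4.307 m.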